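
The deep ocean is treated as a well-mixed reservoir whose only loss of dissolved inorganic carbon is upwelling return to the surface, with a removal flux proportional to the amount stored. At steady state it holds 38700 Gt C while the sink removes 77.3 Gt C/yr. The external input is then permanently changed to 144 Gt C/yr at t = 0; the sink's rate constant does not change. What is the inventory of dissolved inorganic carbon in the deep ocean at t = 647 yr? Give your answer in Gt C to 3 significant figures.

τ = M₀/F₀ = 38700/77.3 = 500.6 yr; rate constant k = 1/τ.
New steady state M_∞ = F₁/k = F₁·τ = 144 × 500.6 = 72093 Gt C.
M(t) = M_∞ + (M₀ − M_∞)·e^(−t/τ); t/τ = 647/500.6 = 1.292, so e^(−t/τ) = 0.2746.
M(t) = 72093 − 33390 × 0.2746 = 62922 Gt C.

62900 Gt C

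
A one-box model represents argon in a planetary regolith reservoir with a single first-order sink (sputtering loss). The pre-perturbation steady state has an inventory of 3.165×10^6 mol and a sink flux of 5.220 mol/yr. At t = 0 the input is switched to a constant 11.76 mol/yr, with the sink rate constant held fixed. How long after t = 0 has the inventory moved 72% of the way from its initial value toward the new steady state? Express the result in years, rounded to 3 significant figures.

τ = M₀/F₀ = 3.165×10^6/5.220 = 606300 yr.
The remaining gap fraction is e^(−t/τ); 72% covered ⇒ e^(−t/τ) = 0.280.
t = −τ ln(0.280) = 606300 × 1.273 = 771800 yr.

772000 yr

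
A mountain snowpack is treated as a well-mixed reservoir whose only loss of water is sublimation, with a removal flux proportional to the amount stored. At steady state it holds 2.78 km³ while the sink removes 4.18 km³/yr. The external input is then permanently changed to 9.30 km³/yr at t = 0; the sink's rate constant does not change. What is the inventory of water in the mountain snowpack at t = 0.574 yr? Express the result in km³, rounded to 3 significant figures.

4.75 km³

Residence time τ = M₀/F₀ = 0.6651 yr. The eventual steady state is M_∞ = M₀·(F₁/F₀) = 2.78 × 9.30/4.18 = 6.1852 km³.
The anomaly ΔM(t) = M(t) − M_∞ decays as ΔM₀·e^(−t/τ) with ΔM₀ = 2.78 − 6.1852 = −3.405 km³.
At t = 0.574 yr, e^(−t/τ) = e^(−0.8631) = 0.4219, so ΔM = −1.437 km³ and M = 6.1852 − 1.437 = 4.7486 km³.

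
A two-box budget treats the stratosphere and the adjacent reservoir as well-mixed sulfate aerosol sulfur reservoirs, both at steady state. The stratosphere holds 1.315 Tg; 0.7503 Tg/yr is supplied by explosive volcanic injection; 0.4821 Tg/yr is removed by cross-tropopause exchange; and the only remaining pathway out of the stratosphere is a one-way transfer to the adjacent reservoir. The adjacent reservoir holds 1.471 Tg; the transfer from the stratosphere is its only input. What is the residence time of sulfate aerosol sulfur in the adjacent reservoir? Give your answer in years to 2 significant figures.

5.5 yr

Balance the stratosphere: ΣF_in = 0.75030 Tg/yr.
Transfer to the adjacent reservoir = ΣF_in − (0.4821) = 0.26820 Tg/yr.
At steady state the output of the adjacent reservoir equals its input, 0.26820 Tg/yr.
τ = M / F = 1.471 / 0.26820 = 5.485 yr.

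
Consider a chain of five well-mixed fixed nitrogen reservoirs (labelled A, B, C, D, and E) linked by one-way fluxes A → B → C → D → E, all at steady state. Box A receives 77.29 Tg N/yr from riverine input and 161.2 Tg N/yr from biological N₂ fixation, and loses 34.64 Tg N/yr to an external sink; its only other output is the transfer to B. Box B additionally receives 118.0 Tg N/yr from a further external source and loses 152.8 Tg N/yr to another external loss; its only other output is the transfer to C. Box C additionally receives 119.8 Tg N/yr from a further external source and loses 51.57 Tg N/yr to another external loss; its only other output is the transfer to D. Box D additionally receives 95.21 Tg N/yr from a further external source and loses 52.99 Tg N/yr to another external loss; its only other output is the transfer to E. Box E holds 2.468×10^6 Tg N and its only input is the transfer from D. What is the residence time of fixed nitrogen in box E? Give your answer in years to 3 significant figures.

8830 yr

Box A: F(A→B) = (77.29 + 161.2) − 34.64 = 203.85 Tg N/yr.
Box B: F(B→C) = (203.85 + 118.0) − 152.8 = 169.05 Tg N/yr.
Box C: F(C→D) = (169.05 + 119.8) − 51.57 = 237.28 Tg N/yr.
Box D: F(D→E) = (237.28 + 95.21) − 52.99 = 279.50 Tg N/yr.
Box E throughput = its input = 279.50 Tg N/yr; τ = 2.468×10^6 / 279.50 = 8830 yr.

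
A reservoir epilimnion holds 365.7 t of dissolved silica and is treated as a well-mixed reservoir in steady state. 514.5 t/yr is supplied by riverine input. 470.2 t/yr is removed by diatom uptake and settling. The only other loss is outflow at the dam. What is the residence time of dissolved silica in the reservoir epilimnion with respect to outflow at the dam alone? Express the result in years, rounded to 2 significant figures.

8.3 yr

At steady state ΣF_in = ΣF_out.
ΣF_in = 514.50 t/yr.
Outflow at the dam flux = ΣF_in − (470.2) = 514.50 − 470.2 = 44.30 t/yr.
τ = M / F = 365.7 / 44.30 = 8.255 yr.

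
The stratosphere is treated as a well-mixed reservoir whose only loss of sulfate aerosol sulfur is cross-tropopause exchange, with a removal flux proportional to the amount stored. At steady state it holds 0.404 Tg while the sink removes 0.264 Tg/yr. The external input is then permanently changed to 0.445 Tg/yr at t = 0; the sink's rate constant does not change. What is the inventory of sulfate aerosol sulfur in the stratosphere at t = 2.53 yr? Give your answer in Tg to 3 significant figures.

The sink rate constant is k = F₀/M₀ = 0.264/0.404 = 0.6535 yr⁻¹.
Solving dM/dt = F₁ − kM with M(0) = M₀ gives M(t) = F₁/k + (M₀ − F₁/k)·e^(−kt).
F₁/k = 0.445/0.6535 = 0.68098 Tg; kt = 0.6535 × 2.53 = 1.653, e^(−kt) = 0.1914.
M(2.53) = 0.68098 + (0.404 − 0.68098) × 0.1914 = 0.68098 − 0.05302 = 0.62796 Tg.

0.628 Tg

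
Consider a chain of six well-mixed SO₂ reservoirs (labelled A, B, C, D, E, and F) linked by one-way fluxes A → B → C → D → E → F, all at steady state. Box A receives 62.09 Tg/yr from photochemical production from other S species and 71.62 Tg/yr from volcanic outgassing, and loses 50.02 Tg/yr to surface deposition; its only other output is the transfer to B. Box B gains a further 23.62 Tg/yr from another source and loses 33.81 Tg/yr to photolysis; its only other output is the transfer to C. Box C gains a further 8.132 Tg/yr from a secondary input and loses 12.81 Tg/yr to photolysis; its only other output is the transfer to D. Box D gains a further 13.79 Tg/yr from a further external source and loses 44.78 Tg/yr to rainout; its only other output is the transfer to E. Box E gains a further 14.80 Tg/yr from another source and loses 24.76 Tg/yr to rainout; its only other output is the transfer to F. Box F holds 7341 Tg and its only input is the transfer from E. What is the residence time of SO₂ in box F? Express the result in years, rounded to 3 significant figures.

263 yr

Box A: F(A→B) = (62.09 + 71.62) − 50.02 = 83.690 Tg/yr.
Box B: F(B→C) = (83.690 + 23.62) − 33.81 = 73.500 Tg/yr.
Box C: F(C→D) = (73.500 + 8.132) − 12.81 = 68.822 Tg/yr.
Box D: F(D→E) = (68.822 + 13.79) − 44.78 = 37.832 Tg/yr.
Box E: F(E→F) = (37.832 + 14.80) − 24.76 = 27.872 Tg/yr.
Box F throughput = its input = 27.872 Tg/yr; τ = 7341 / 27.872 = 263.4 yr.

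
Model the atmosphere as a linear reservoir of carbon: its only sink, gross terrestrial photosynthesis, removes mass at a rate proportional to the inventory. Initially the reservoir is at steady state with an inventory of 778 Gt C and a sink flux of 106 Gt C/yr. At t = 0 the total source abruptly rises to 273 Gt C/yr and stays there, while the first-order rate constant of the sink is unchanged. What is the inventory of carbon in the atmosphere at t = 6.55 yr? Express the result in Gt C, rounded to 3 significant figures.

The sink rate constant is k = F₀/M₀ = 106/778 = 0.1362 yr⁻¹.
Solving dM/dt = F₁ − kM with M(0) = M₀ gives M(t) = F₁/k + (M₀ − F₁/k)·e^(−kt).
F₁/k = 273/0.1362 = 2003.7 Gt C; kt = 0.1362 × 6.55 = 0.8924, e^(−kt) = 0.4097.
M(6.55) = 2003.7 + (778 − 2003.7) × 0.4097 = 2003.7 − 502.1 = 1501.6 Gt C.

1500 Gt C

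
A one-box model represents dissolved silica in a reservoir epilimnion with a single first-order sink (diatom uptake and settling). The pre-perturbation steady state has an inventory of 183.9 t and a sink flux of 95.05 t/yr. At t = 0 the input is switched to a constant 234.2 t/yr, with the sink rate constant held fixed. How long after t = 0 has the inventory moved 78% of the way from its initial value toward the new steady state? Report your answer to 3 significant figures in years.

τ = M₀/F₀ = 183.9/95.05 = 1.935 yr.
The remaining gap fraction is e^(−t/τ); 78% covered ⇒ e^(−t/τ) = 0.220.
t = −τ ln(0.220) = 1.935 × 1.514 = 2.929 yr.

2.93 yr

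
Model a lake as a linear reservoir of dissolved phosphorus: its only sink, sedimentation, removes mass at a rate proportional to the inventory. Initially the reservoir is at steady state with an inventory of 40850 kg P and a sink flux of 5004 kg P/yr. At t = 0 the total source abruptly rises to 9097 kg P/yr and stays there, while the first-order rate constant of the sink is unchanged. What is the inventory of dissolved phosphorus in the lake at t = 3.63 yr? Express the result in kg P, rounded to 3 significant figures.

52800 kg P

τ = M₀/F₀ = 40850/5004 = 8.163 yr; rate constant k = 1/τ.
New steady state M_∞ = F₁/k = F₁·τ = 9097 × 8.163 = 74263 kg P.
M(t) = M_∞ + (M₀ − M_∞)·e^(−t/τ); t/τ = 3.63/8.163 = 0.4447, so e^(−t/τ) = 0.6410.
M(t) = 74263 − 33410 × 0.6410 = 52844 kg P.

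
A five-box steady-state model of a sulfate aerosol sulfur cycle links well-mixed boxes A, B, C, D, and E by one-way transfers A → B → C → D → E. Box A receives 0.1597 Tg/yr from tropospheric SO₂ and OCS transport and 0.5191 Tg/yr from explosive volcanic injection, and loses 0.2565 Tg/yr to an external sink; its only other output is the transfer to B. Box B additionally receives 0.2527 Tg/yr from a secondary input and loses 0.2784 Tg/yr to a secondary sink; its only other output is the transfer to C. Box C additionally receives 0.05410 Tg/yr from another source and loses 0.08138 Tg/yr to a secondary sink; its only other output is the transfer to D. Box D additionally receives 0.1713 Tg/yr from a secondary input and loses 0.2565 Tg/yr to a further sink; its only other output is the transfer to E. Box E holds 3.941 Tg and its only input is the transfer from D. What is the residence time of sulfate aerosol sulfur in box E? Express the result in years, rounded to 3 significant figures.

Box A: F(A→B) = (0.1597 + 0.5191) − 0.2565 = 0.42230 Tg/yr.
Box B: F(B→C) = (0.42230 + 0.2527) − 0.2784 = 0.39660 Tg/yr.
Box C: F(C→D) = (0.39660 + 0.05410) − 0.08138 = 0.36932 Tg/yr.
Box D: F(D→E) = (0.36932 + 0.1713) − 0.2565 = 0.28412 Tg/yr.
Box E throughput = its input = 0.28412 Tg/yr; τ = 3.941 / 0.28412 = 13.87 yr.

13.9 yr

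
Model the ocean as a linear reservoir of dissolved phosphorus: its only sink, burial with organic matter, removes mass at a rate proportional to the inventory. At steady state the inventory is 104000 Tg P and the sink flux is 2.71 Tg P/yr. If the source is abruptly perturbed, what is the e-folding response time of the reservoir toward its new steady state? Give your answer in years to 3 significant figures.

For a linear reservoir the response time equals the residence time τ = M/F.
τ = 104000 / 2.71 = 38380 yr.

38400 yr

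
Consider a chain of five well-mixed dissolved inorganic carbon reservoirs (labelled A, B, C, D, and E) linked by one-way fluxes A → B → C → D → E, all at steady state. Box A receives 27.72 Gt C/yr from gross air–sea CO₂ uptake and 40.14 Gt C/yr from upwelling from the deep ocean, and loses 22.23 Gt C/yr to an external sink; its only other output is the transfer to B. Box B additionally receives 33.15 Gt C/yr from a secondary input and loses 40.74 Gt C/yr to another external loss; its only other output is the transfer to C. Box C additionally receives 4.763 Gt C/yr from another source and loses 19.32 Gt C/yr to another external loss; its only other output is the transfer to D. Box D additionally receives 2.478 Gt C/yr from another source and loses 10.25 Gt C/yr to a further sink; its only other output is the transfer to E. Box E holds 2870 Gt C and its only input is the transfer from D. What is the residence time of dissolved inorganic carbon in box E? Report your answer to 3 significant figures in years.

183 yr

Box A: F(A→B) = (27.72 + 40.14) − 22.23 = 45.630 Gt C/yr.
Box B: F(B→C) = (45.630 + 33.15) − 40.74 = 38.040 Gt C/yr.
Box C: F(C→D) = (38.040 + 4.763) − 19.32 = 23.483 Gt C/yr.
Box D: F(D→E) = (23.483 + 2.478) − 10.25 = 15.711 Gt C/yr.
Box E throughput = its input = 15.711 Gt C/yr; τ = 2870 / 15.711 = 182.7 yr.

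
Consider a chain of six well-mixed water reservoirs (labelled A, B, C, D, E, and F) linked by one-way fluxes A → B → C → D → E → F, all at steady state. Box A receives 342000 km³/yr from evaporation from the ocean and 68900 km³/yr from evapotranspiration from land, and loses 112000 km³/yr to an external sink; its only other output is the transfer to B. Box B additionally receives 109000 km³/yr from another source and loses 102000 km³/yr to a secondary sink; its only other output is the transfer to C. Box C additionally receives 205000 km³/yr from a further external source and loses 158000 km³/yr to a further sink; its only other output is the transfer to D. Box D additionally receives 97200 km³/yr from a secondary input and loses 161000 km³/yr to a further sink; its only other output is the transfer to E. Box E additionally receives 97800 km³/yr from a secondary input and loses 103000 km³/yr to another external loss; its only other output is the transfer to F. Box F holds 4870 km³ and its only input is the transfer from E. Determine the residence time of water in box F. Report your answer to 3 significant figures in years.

0.0172 yr

Box A: F(A→B) = (342000 + 68900) − 112000 = 298900 km³/yr.
Box B: F(B→C) = (298900 + 109000) − 102000 = 305900 km³/yr.
Box C: F(C→D) = (305900 + 205000) − 158000 = 352900 km³/yr.
Box D: F(D→E) = (352900 + 97200) − 161000 = 289100 km³/yr.
Box E: F(E→F) = (289100 + 97800) − 103000 = 283900 km³/yr.
Box F throughput = its input = 283900 km³/yr; τ = 4870 / 283900 = 0.01715 yr.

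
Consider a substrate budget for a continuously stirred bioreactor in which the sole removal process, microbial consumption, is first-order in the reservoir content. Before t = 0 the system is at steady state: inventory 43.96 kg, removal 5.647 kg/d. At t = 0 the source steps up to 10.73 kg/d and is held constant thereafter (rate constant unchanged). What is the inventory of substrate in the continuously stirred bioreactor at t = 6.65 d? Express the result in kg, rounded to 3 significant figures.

66.7 kg

Residence time τ = M₀/F₀ = 7.785 d. The eventual steady state is M_∞ = M₀·(F₁/F₀) = 43.96 × 10.73/5.647 = 83.529 kg.
The anomaly ΔM(t) = M(t) − M_∞ decays as ΔM₀·e^(−t/τ) with ΔM₀ = 43.96 − 83.529 = −39.57 kg.
At t = 6.65 d, e^(−t/τ) = e^(−0.8542) = 0.4256, so ΔM = −16.84 kg and M = 83.529 − 16.84 = 66.688 kg.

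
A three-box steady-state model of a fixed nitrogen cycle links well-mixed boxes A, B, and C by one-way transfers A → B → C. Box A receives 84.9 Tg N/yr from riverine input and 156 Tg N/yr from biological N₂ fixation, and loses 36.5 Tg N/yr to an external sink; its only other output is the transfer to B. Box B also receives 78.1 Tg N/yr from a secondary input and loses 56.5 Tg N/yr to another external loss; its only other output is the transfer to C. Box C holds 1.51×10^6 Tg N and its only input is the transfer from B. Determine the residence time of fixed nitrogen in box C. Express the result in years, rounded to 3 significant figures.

Box A: F(A→B) = (84.9 + 156) − 36.5 = 204.40 Tg N/yr.
Box B: F(B→C) = (204.40 + 78.1) − 56.5 = 226.00 Tg N/yr.
Box C throughput = its input = 226.00 Tg N/yr; τ = 1.51×10^6 / 226.00 = 6681 yr.

6680 yr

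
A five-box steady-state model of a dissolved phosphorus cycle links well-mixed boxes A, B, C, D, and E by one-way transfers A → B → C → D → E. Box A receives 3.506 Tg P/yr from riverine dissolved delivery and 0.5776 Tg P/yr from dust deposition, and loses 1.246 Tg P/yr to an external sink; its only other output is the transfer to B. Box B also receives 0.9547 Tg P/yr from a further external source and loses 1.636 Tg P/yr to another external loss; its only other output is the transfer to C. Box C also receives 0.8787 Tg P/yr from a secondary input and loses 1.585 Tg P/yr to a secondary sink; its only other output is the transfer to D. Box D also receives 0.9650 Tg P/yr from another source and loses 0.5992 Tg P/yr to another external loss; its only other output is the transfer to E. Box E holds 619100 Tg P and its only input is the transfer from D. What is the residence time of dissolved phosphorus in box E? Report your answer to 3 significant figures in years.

341000 yr

Box A: F(A→B) = (3.506 + 0.5776) − 1.246 = 2.8376 Tg P/yr.
Box B: F(B→C) = (2.8376 + 0.9547) − 1.636 = 2.1563 Tg P/yr.
Box C: F(C→D) = (2.1563 + 0.8787) − 1.585 = 1.4500 Tg P/yr.
Box D: F(D→E) = (1.4500 + 0.9650) − 0.5992 = 1.8158 Tg P/yr.
Box E throughput = its input = 1.8158 Tg P/yr; τ = 619100 / 1.8158 = 341000 yr.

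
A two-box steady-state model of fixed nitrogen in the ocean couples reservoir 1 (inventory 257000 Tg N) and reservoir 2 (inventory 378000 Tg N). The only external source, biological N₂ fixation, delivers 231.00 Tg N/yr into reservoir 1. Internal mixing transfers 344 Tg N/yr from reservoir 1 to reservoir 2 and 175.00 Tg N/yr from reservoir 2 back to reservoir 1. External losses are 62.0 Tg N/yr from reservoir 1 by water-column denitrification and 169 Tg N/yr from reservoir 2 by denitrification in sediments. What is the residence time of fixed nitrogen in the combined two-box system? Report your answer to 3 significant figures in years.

Residence time in the combined system uses the total inventory and the total *external* removal — internal exchanges between the two boxes cancel.
M_total = 257000 + 378000 = 635000 Tg N.
ΣF_external_out = 62.0 + 169 = 231.00 Tg N/yr.
τ = M_total / ΣF_ext = 635000 / 231.00 = 2749 yr.

2750 yr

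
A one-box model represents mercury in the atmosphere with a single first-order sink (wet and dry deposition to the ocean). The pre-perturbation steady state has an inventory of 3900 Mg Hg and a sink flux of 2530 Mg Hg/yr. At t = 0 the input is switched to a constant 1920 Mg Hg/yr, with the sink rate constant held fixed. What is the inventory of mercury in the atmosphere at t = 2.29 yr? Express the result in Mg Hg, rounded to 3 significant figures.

3170 Mg Hg

The sink rate constant is k = F₀/M₀ = 2530/3900 = 0.6487 yr⁻¹.
Solving dM/dt = F₁ − kM with M(0) = M₀ gives M(t) = F₁/k + (M₀ − F₁/k)·e^(−kt).
F₁/k = 1920/0.6487 = 2959.7 Mg Hg; kt = 0.6487 × 2.29 = 1.486, e^(−kt) = 0.2264.
M(2.29) = 2959.7 + (3900 − 2959.7) × 0.2264 = 2959.7 + 212.9 = 3172.5 Mg Hg.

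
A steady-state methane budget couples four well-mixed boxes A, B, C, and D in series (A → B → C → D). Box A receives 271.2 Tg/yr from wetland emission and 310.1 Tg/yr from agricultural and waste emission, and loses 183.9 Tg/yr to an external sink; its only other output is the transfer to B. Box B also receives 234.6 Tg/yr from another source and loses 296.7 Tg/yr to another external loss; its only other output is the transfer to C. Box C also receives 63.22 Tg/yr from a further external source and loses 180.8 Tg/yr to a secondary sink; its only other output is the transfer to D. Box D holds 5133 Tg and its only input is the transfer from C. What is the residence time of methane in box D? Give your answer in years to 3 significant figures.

Box A: F(A→B) = (271.2 + 310.1) − 183.9 = 397.40 Tg/yr.
Box B: F(B→C) = (397.40 + 234.6) − 296.7 = 335.30 Tg/yr.
Box C: F(C→D) = (335.30 + 63.22) − 180.8 = 217.72 Tg/yr.
Box D throughput = its input = 217.72 Tg/yr; τ = 5133 / 217.72 = 23.58 yr.

23.6 yr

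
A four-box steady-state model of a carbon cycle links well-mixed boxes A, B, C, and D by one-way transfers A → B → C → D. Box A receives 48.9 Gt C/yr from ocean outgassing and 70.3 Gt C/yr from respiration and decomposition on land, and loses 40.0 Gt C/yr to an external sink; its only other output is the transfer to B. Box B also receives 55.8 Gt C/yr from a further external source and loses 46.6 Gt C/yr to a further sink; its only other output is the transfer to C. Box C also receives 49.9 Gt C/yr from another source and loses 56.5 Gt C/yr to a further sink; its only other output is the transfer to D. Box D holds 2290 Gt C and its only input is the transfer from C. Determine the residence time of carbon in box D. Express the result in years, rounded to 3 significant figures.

Box A: F(A→B) = (48.9 + 70.3) − 40.0 = 79.200 Gt C/yr.
Box B: F(B→C) = (79.200 + 55.8) − 46.6 = 88.400 Gt C/yr.
Box C: F(C→D) = (88.400 + 49.9) − 56.5 = 81.800 Gt C/yr.
Box D throughput = its input = 81.800 Gt C/yr; τ = 2290 / 81.800 = 28.00 yr.

28.0 yr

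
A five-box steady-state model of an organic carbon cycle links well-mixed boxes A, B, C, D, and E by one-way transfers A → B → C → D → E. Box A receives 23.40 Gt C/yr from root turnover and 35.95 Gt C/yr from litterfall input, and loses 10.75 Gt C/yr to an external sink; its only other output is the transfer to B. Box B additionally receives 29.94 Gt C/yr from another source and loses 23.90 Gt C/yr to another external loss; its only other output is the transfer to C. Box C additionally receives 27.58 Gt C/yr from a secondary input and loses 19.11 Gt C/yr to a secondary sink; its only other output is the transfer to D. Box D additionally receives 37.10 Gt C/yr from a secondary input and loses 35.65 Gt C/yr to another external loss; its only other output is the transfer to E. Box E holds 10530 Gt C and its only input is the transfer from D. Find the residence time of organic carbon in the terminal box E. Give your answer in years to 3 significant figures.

Box A: F(A→B) = (23.40 + 35.95) − 10.75 = 48.600 Gt C/yr.
Box B: F(B→C) = (48.600 + 29.94) − 23.90 = 54.640 Gt C/yr.
Box C: F(C→D) = (54.640 + 27.58) − 19.11 = 63.110 Gt C/yr.
Box D: F(D→E) = (63.110 + 37.10) − 35.65 = 64.560 Gt C/yr.
Box E throughput = its input = 64.560 Gt C/yr; τ = 10530 / 64.560 = 163.1 yr.

163 yr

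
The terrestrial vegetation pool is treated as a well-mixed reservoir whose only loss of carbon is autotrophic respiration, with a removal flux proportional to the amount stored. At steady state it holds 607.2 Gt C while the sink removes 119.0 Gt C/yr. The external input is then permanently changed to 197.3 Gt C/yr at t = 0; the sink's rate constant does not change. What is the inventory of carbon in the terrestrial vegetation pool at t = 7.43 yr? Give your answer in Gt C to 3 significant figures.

914 Gt C

The sink rate constant is k = F₀/M₀ = 119.0/607.2 = 0.1960 yr⁻¹.
Solving dM/dt = F₁ − kM with M(0) = M₀ gives M(t) = F₁/k + (M₀ − F₁/k)·e^(−kt).
F₁/k = 197.3/0.1960 = 1006.7 Gt C; kt = 0.1960 × 7.43 = 1.456, e^(−kt) = 0.2331.
M(7.43) = 1006.7 + (607.2 − 1006.7) × 0.2331 = 1006.7 − 93.14 = 913.58 Gt C.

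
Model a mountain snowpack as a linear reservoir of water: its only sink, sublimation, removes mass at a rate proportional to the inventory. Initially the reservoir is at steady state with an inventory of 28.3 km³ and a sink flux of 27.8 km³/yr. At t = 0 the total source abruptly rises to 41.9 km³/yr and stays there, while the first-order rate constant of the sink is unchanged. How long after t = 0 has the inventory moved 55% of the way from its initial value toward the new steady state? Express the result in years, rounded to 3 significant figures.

0.813 yr

τ = M₀/F₀ = 28.3/27.8 = 1.018 yr.
The remaining gap fraction is e^(−t/τ); 55% covered ⇒ e^(−t/τ) = 0.450.
t = −τ ln(0.450) = 1.018 × 0.7985 = 0.8129 yr.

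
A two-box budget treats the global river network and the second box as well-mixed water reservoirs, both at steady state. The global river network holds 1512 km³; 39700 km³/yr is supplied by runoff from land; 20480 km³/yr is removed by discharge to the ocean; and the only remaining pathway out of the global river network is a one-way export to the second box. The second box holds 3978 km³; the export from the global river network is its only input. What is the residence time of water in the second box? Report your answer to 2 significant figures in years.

Balance the global river network: ΣF_in = 39700 km³/yr.
Export to the second box = ΣF_in − (20480) = 19220 km³/yr.
At steady state the output of the second box equals its input, 19220 km³/yr.
τ = M / F = 3978 / 19220 = 0.2070 yr.

0.21 yr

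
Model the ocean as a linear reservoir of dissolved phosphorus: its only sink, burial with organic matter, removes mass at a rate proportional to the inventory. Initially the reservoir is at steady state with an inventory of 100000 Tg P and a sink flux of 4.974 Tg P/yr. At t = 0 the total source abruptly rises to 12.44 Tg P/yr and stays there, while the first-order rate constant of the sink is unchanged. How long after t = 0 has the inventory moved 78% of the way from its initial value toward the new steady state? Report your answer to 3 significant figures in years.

30400 yr

τ = M₀/F₀ = 100000/4.974 = 20100 yr.
The remaining gap fraction is e^(−t/τ); 78% covered ⇒ e^(−t/τ) = 0.220.
t = −τ ln(0.220) = 20100 × 1.514 = 30440 yr.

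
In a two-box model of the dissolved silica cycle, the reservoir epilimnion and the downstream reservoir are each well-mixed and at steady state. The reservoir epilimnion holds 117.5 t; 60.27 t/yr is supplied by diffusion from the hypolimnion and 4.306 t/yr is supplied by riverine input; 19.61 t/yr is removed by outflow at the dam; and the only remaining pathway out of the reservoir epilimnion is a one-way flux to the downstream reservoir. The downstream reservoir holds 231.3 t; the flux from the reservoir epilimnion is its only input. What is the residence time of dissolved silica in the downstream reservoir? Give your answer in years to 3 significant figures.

Balance the reservoir epilimnion: ΣF_in = 60.27 + 4.306 = 64.576 t/yr.
Flux to the downstream reservoir = ΣF_in − (19.61) = 44.966 t/yr.
At steady state the output of the downstream reservoir equals its input, 44.966 t/yr.
τ = M / F = 231.3 / 44.966 = 5.144 yr.

5.14 yr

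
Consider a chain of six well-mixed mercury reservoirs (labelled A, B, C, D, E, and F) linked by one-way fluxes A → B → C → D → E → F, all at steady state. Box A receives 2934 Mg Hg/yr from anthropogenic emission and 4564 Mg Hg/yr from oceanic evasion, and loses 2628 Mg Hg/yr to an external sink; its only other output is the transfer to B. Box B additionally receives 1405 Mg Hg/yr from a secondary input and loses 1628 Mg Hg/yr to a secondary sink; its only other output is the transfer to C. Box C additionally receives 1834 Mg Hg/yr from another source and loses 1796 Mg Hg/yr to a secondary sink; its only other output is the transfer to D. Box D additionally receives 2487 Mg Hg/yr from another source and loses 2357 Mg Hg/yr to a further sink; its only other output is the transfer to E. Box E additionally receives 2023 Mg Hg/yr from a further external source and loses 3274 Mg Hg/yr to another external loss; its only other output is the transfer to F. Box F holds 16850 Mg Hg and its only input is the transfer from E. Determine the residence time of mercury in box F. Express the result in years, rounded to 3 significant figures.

4.73 yr

Box A: F(A→B) = (2934 + 4564) − 2628 = 4870.0 Mg Hg/yr.
Box B: F(B→C) = (4870.0 + 1405) − 1628 = 4647.0 Mg Hg/yr.
Box C: F(C→D) = (4647.0 + 1834) − 1796 = 4685.0 Mg Hg/yr.
Box D: F(D→E) = (4685.0 + 2487) − 2357 = 4815.0 Mg Hg/yr.
Box E: F(E→F) = (4815.0 + 2023) − 3274 = 3564.0 Mg Hg/yr.
Box F throughput = its input = 3564.0 Mg Hg/yr; τ = 16850 / 3564.0 = 4.728 yr.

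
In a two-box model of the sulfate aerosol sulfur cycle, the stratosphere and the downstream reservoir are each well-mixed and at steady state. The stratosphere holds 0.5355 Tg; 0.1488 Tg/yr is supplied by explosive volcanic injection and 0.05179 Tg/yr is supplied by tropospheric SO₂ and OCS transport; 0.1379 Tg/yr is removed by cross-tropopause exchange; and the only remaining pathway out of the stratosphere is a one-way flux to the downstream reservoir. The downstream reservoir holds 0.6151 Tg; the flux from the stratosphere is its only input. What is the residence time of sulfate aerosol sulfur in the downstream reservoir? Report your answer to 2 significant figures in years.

Balance the stratosphere: ΣF_in = 0.1488 + 0.05179 = 0.20059 Tg/yr.
Flux to the downstream reservoir = ΣF_in − (0.1379) = 0.062690 Tg/yr.
At steady state the output of the downstream reservoir equals its input, 0.062690 Tg/yr.
τ = M / F = 0.6151 / 0.062690 = 9.812 yr.

9.8 yr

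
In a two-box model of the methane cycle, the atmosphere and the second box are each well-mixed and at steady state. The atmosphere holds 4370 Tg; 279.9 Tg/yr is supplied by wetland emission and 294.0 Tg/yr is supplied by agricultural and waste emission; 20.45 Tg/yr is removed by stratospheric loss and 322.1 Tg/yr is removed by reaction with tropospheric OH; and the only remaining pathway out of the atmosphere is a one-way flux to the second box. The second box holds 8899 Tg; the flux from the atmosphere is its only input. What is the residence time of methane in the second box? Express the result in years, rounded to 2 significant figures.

Balance the atmosphere: ΣF_in = 279.9 + 294.0 = 573.90 Tg/yr.
Flux to the second box = ΣF_in − (20.45 + 322.1) = 231.35 Tg/yr.
At steady state the output of the second box equals its input, 231.35 Tg/yr.
τ = M / F = 8899 / 231.35 = 38.47 yr.

38 yr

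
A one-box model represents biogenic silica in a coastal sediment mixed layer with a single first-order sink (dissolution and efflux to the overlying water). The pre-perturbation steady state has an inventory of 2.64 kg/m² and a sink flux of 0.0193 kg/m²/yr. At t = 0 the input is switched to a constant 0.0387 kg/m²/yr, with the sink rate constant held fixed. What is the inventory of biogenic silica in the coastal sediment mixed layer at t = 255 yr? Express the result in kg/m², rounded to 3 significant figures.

Residence time τ = M₀/F₀ = 136.8 yr. The eventual steady state is M_∞ = M₀·(F₁/F₀) = 2.64 × 0.0387/0.0193 = 5.2937 kg/m².
The anomaly ΔM(t) = M(t) − M_∞ decays as ΔM₀·e^(−t/τ) with ΔM₀ = 2.64 − 5.2937 = −2.654 kg/m².
At t = 255 yr, e^(−t/τ) = e^(−1.864) = 0.1550, so ΔM = −0.4114 kg/m² and M = 5.2937 − 0.4114 = 4.8823 kg/m².

4.88 kg/m²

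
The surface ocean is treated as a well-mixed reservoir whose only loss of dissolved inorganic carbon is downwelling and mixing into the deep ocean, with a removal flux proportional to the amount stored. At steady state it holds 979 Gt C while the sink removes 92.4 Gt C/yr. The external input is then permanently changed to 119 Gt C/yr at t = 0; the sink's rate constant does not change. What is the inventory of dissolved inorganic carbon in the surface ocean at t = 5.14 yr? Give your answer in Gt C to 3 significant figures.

The sink rate constant is k = F₀/M₀ = 92.4/979 = 0.09438 yr⁻¹.
Solving dM/dt = F₁ − kM with M(0) = M₀ gives M(t) = F₁/k + (M₀ − F₁/k)·e^(−kt).
F₁/k = 119/0.09438 = 1260.8 Gt C; kt = 0.09438 × 5.14 = 0.4851, e^(−kt) = 0.6156.
M(5.14) = 1260.8 + (979 − 1260.8) × 0.6156 = 1260.8 − 173.5 = 1087.3 Gt C.

1090 Gt C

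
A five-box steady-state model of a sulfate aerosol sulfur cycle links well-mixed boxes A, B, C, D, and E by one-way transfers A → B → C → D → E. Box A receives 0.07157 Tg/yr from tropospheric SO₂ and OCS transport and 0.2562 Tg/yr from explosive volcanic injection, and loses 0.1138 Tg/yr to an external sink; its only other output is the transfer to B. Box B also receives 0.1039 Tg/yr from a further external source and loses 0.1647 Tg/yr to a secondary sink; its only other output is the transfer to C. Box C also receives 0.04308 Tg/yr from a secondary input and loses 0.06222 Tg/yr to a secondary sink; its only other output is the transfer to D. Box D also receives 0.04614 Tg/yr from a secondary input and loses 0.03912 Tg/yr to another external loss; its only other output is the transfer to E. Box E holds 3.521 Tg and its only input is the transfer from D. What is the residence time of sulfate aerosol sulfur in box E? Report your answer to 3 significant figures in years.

25.0 yr

Box A: F(A→B) = (0.07157 + 0.2562) − 0.1138 = 0.21397 Tg/yr.
Box B: F(B→C) = (0.21397 + 0.1039) − 0.1647 = 0.15317 Tg/yr.
Box C: F(C→D) = (0.15317 + 0.04308) − 0.06222 = 0.13403 Tg/yr.
Box D: F(D→E) = (0.13403 + 0.04614) − 0.03912 = 0.14105 Tg/yr.
Box E throughput = its input = 0.14105 Tg/yr; τ = 3.521 / 0.14105 = 24.96 yr.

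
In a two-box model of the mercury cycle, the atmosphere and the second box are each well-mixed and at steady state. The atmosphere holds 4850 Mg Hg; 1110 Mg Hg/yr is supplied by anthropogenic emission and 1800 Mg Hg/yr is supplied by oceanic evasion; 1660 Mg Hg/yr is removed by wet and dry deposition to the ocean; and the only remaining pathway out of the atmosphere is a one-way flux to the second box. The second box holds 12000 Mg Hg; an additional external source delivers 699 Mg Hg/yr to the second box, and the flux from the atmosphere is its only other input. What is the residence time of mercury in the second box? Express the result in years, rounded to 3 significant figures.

6.16 yr

Balance the atmosphere: ΣF_in = 1110 + 1800 = 2910.0 Mg Hg/yr.
Flux to the second box = ΣF_in − (1660) = 1250.0 Mg Hg/yr.
Total input to the second box = 1250.0 + 699 = 1949.0 Mg Hg/yr; at steady state this equals its total output.
τ = M / F = 12000 / 1949.0 = 6.157 yr.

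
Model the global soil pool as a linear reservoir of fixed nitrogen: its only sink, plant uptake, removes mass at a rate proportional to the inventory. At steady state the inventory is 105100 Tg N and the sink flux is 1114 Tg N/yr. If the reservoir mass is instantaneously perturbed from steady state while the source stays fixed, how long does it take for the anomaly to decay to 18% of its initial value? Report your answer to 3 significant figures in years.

162 yr

For a linear reservoir the anomaly decays as exp(−t/τ) with τ = M/F = 105100/1114 = 94.34 yr.
exp(−t/τ) = 0.18 ⇒ t = −τ ln(0.18) = 94.34 × 1.715 = 161.8 yr.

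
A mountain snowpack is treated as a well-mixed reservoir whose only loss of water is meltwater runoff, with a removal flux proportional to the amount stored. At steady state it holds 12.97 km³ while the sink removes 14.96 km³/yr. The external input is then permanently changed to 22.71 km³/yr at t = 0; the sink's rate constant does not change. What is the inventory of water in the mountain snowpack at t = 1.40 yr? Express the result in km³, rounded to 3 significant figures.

18.4 km³

The sink rate constant is k = F₀/M₀ = 14.96/12.97 = 1.153 yr⁻¹.
Solving dM/dt = F₁ − kM with M(0) = M₀ gives M(t) = F₁/k + (M₀ − F₁/k)·e^(−kt).
F₁/k = 22.71/1.153 = 19.689 km³; kt = 1.153 × 1.40 = 1.615, e^(−kt) = 0.1989.
M(1.40) = 19.689 + (12.97 − 19.689) × 0.1989 = 19.689 − 1.337 = 18.352 km³.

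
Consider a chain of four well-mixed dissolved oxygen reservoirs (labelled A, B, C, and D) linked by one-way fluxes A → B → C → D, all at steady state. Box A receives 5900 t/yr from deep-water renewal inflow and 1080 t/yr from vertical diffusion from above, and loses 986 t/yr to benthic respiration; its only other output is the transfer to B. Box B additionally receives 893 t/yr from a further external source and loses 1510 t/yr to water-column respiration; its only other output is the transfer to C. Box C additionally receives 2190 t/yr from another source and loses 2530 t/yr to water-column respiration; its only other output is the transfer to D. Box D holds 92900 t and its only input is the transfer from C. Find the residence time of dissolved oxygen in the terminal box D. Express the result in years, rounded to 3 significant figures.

18.4 yr

Box A: F(A→B) = (5900 + 1080) − 986 = 5994.0 t/yr.
Box B: F(B→C) = (5994.0 + 893) − 1510 = 5377.0 t/yr.
Box C: F(C→D) = (5377.0 + 2190) − 2530 = 5037.0 t/yr.
Box D throughput = its input = 5037.0 t/yr; τ = 92900 / 5037.0 = 18.44 yr.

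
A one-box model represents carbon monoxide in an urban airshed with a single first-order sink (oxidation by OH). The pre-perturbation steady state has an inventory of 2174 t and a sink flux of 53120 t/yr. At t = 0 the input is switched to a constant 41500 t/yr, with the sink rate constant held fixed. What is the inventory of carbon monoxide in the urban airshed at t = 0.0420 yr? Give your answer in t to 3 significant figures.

1870 t

Residence time τ = M₀/F₀ = 0.04093 yr. The eventual steady state is M_∞ = M₀·(F₁/F₀) = 2174 × 41500/53120 = 1698.4 t.
The anomaly ΔM(t) = M(t) − M_∞ decays as ΔM₀·e^(−t/τ) with ΔM₀ = 2174 − 1698.4 = 475.6 t.
At t = 0.0420 yr, e^(−t/τ) = e^(−1.026) = 0.3584, so ΔM = 170.4 t and M = 1698.4 + 170.4 = 1868.9 t.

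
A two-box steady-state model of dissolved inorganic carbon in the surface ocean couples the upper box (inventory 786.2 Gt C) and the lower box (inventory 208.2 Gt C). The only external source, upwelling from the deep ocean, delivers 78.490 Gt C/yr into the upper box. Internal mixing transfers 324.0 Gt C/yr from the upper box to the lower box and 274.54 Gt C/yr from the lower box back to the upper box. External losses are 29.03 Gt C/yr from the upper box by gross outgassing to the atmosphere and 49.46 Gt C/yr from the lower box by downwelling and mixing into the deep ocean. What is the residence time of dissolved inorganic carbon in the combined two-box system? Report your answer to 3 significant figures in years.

12.7 yr

Residence time in the combined system uses the total inventory and the total *external* removal — internal exchanges between the two boxes cancel.
M_total = 786.2 + 208.2 = 994.40 Gt C.
ΣF_external_out = 29.03 + 49.46 = 78.490 Gt C/yr.
τ = M_total / ΣF_ext = 994.40 / 78.490 = 12.67 yr.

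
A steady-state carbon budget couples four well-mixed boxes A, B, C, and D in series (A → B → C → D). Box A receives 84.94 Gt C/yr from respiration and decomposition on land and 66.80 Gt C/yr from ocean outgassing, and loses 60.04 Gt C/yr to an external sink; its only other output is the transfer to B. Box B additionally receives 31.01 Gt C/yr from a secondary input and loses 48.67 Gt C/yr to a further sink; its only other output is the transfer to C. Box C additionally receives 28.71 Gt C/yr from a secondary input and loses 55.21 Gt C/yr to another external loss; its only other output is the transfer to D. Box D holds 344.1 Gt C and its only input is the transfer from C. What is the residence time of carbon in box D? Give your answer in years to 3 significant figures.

Box A: F(A→B) = (84.94 + 66.80) − 60.04 = 91.700 Gt C/yr.
Box B: F(B→C) = (91.700 + 31.01) − 48.67 = 74.040 Gt C/yr.
Box C: F(C→D) = (74.040 + 28.71) − 55.21 = 47.540 Gt C/yr.
Box D throughput = its input = 47.540 Gt C/yr; τ = 344.1 / 47.540 = 7.238 yr.

7.24 yr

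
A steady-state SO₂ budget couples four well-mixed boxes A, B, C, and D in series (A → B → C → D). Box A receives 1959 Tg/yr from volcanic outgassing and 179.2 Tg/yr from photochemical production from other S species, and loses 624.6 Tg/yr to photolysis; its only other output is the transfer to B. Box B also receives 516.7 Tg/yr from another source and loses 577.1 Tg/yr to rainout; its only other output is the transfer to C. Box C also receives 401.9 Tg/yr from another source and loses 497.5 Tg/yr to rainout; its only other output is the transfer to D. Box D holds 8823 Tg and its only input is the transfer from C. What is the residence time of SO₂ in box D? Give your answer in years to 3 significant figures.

Box A: F(A→B) = (1959 + 179.2) − 624.6 = 1513.6 Tg/yr.
Box B: F(B→C) = (1513.6 + 516.7) − 577.1 = 1453.2 Tg/yr.
Box C: F(C→D) = (1453.2 + 401.9) − 497.5 = 1357.6 Tg/yr.
Box D throughput = its input = 1357.6 Tg/yr; τ = 8823 / 1357.6 = 6.499 yr.

6.50 yr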